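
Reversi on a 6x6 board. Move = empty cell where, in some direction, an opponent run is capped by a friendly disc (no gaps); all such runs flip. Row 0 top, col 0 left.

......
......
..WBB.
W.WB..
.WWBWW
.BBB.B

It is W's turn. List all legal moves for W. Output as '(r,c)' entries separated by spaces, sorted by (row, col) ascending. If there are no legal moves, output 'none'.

(1,2): no bracket -> illegal
(1,3): no bracket -> illegal
(1,4): flips 1 -> legal
(1,5): flips 2 -> legal
(2,5): flips 2 -> legal
(3,4): flips 1 -> legal
(3,5): no bracket -> illegal
(4,0): no bracket -> illegal
(5,0): no bracket -> illegal
(5,4): flips 1 -> legal

Answer: (1,4) (1,5) (2,5) (3,4) (5,4)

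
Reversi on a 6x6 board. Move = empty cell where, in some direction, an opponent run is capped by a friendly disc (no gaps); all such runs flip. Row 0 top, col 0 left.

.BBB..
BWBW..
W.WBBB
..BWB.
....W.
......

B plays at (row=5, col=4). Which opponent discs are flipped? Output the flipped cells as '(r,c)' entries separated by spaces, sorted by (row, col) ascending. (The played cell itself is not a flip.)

Dir NW: first cell '.' (not opp) -> no flip
Dir N: opp run (4,4) capped by B -> flip
Dir NE: first cell '.' (not opp) -> no flip
Dir W: first cell '.' (not opp) -> no flip
Dir E: first cell '.' (not opp) -> no flip
Dir SW: edge -> no flip
Dir S: edge -> no flip
Dir SE: edge -> no flip

Answer: (4,4)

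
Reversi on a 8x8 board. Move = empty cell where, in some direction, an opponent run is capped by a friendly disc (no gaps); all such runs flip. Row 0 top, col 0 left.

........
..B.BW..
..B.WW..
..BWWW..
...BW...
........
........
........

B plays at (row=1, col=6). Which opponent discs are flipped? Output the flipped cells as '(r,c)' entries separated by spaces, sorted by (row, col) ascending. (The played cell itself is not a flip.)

Answer: (1,5) (2,5) (3,4)

Derivation:
Dir NW: first cell '.' (not opp) -> no flip
Dir N: first cell '.' (not opp) -> no flip
Dir NE: first cell '.' (not opp) -> no flip
Dir W: opp run (1,5) capped by B -> flip
Dir E: first cell '.' (not opp) -> no flip
Dir SW: opp run (2,5) (3,4) capped by B -> flip
Dir S: first cell '.' (not opp) -> no flip
Dir SE: first cell '.' (not opp) -> no flip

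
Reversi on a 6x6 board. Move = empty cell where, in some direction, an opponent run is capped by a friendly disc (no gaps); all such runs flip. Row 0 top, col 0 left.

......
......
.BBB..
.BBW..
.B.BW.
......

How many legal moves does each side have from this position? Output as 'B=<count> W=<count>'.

-- B to move --
(2,4): no bracket -> illegal
(3,4): flips 1 -> legal
(3,5): no bracket -> illegal
(4,2): no bracket -> illegal
(4,5): flips 1 -> legal
(5,3): no bracket -> illegal
(5,4): no bracket -> illegal
(5,5): flips 2 -> legal
B mobility = 3
-- W to move --
(1,0): no bracket -> illegal
(1,1): flips 1 -> legal
(1,2): no bracket -> illegal
(1,3): flips 1 -> legal
(1,4): no bracket -> illegal
(2,0): no bracket -> illegal
(2,4): no bracket -> illegal
(3,0): flips 2 -> legal
(3,4): no bracket -> illegal
(4,0): no bracket -> illegal
(4,2): flips 1 -> legal
(5,0): no bracket -> illegal
(5,1): no bracket -> illegal
(5,2): no bracket -> illegal
(5,3): flips 1 -> legal
(5,4): no bracket -> illegal
W mobility = 5

Answer: B=3 W=5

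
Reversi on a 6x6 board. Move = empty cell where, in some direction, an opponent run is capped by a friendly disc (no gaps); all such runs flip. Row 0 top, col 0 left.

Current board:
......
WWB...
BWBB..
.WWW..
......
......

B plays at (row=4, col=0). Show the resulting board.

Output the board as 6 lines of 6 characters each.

Answer: ......
WWB...
BWBB..
.BWW..
B.....
......

Derivation:
Place B at (4,0); scan 8 dirs for brackets.
Dir NW: edge -> no flip
Dir N: first cell '.' (not opp) -> no flip
Dir NE: opp run (3,1) capped by B -> flip
Dir W: edge -> no flip
Dir E: first cell '.' (not opp) -> no flip
Dir SW: edge -> no flip
Dir S: first cell '.' (not opp) -> no flip
Dir SE: first cell '.' (not opp) -> no flip
All flips: (3,1)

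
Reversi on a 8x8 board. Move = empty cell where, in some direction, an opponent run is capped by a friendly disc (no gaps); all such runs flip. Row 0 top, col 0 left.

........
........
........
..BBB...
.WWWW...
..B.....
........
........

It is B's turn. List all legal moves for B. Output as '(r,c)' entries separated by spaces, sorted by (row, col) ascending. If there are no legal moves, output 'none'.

(3,0): flips 1 -> legal
(3,1): no bracket -> illegal
(3,5): no bracket -> illegal
(4,0): no bracket -> illegal
(4,5): no bracket -> illegal
(5,0): flips 1 -> legal
(5,1): flips 1 -> legal
(5,3): flips 1 -> legal
(5,4): flips 2 -> legal
(5,5): flips 1 -> legal

Answer: (3,0) (5,0) (5,1) (5,3) (5,4) (5,5)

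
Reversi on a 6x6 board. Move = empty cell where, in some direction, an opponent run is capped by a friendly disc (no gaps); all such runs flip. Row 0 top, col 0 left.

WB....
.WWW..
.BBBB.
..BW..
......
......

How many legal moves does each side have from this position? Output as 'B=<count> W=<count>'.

-- B to move --
(0,2): flips 2 -> legal
(0,3): flips 2 -> legal
(0,4): flips 1 -> legal
(1,0): no bracket -> illegal
(1,4): no bracket -> illegal
(2,0): no bracket -> illegal
(3,4): flips 1 -> legal
(4,2): flips 1 -> legal
(4,3): flips 1 -> legal
(4,4): flips 1 -> legal
B mobility = 7
-- W to move --
(0,2): flips 1 -> legal
(1,0): no bracket -> illegal
(1,4): no bracket -> illegal
(1,5): flips 1 -> legal
(2,0): no bracket -> illegal
(2,5): no bracket -> illegal
(3,0): flips 1 -> legal
(3,1): flips 3 -> legal
(3,4): flips 1 -> legal
(3,5): flips 1 -> legal
(4,1): no bracket -> illegal
(4,2): flips 2 -> legal
(4,3): no bracket -> illegal
W mobility = 7

Answer: B=7 W=7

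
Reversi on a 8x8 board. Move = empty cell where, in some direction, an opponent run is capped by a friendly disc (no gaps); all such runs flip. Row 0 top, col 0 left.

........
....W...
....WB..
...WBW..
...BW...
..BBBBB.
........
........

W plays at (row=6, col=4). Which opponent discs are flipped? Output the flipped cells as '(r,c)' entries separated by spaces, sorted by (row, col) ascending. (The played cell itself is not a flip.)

Answer: (5,4)

Derivation:
Dir NW: opp run (5,3), next='.' -> no flip
Dir N: opp run (5,4) capped by W -> flip
Dir NE: opp run (5,5), next='.' -> no flip
Dir W: first cell '.' (not opp) -> no flip
Dir E: first cell '.' (not opp) -> no flip
Dir SW: first cell '.' (not opp) -> no flip
Dir S: first cell '.' (not opp) -> no flip
Dir SE: first cell '.' (not opp) -> no flip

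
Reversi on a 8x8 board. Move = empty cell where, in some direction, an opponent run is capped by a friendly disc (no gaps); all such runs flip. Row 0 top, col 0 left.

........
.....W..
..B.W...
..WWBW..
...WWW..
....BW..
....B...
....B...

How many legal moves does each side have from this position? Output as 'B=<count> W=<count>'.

Answer: B=9 W=8

Derivation:
-- B to move --
(0,4): no bracket -> illegal
(0,5): no bracket -> illegal
(0,6): no bracket -> illegal
(1,3): no bracket -> illegal
(1,4): flips 1 -> legal
(1,6): no bracket -> illegal
(2,1): flips 2 -> legal
(2,3): no bracket -> illegal
(2,5): no bracket -> illegal
(2,6): no bracket -> illegal
(3,1): flips 2 -> legal
(3,6): flips 2 -> legal
(4,1): no bracket -> illegal
(4,2): flips 1 -> legal
(4,6): flips 1 -> legal
(5,2): flips 1 -> legal
(5,3): no bracket -> illegal
(5,6): flips 2 -> legal
(6,5): no bracket -> illegal
(6,6): flips 3 -> legal
B mobility = 9
-- W to move --
(1,1): flips 1 -> legal
(1,2): flips 1 -> legal
(1,3): no bracket -> illegal
(2,1): no bracket -> illegal
(2,3): flips 1 -> legal
(2,5): flips 1 -> legal
(3,1): no bracket -> illegal
(5,3): flips 1 -> legal
(6,3): flips 1 -> legal
(6,5): flips 1 -> legal
(7,3): flips 1 -> legal
(7,5): no bracket -> illegal
W mobility = 8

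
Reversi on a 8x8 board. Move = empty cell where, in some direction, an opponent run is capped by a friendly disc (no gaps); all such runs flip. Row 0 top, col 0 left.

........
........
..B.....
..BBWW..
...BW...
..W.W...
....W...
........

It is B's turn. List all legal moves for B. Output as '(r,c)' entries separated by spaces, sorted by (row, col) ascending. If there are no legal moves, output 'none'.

(2,3): no bracket -> illegal
(2,4): no bracket -> illegal
(2,5): flips 1 -> legal
(2,6): no bracket -> illegal
(3,6): flips 2 -> legal
(4,1): no bracket -> illegal
(4,2): no bracket -> illegal
(4,5): flips 1 -> legal
(4,6): no bracket -> illegal
(5,1): no bracket -> illegal
(5,3): no bracket -> illegal
(5,5): flips 1 -> legal
(6,1): flips 1 -> legal
(6,2): no bracket -> illegal
(6,3): no bracket -> illegal
(6,5): flips 1 -> legal
(7,3): no bracket -> illegal
(7,4): no bracket -> illegal
(7,5): no bracket -> illegal

Answer: (2,5) (3,6) (4,5) (5,5) (6,1) (6,5)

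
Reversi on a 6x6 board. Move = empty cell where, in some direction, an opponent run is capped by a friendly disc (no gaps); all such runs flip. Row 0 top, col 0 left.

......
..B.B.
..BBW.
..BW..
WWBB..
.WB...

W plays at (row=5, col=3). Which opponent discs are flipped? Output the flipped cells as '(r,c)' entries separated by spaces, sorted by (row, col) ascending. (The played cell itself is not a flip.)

Answer: (4,3) (5,2)

Derivation:
Dir NW: opp run (4,2), next='.' -> no flip
Dir N: opp run (4,3) capped by W -> flip
Dir NE: first cell '.' (not opp) -> no flip
Dir W: opp run (5,2) capped by W -> flip
Dir E: first cell '.' (not opp) -> no flip
Dir SW: edge -> no flip
Dir S: edge -> no flip
Dir SE: edge -> no flip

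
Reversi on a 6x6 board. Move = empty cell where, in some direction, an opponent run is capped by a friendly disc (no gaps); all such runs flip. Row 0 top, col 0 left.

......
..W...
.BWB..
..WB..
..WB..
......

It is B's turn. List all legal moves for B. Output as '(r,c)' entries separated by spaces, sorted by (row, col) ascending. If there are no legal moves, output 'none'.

(0,1): flips 1 -> legal
(0,2): no bracket -> illegal
(0,3): flips 1 -> legal
(1,1): flips 1 -> legal
(1,3): no bracket -> illegal
(3,1): flips 1 -> legal
(4,1): flips 2 -> legal
(5,1): flips 1 -> legal
(5,2): no bracket -> illegal
(5,3): no bracket -> illegal

Answer: (0,1) (0,3) (1,1) (3,1) (4,1) (5,1)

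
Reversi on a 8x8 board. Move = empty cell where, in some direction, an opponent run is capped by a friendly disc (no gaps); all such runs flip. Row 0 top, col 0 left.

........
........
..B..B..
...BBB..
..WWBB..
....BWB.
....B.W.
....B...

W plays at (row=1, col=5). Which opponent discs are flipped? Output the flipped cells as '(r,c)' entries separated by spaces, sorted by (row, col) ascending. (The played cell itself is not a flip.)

Dir NW: first cell '.' (not opp) -> no flip
Dir N: first cell '.' (not opp) -> no flip
Dir NE: first cell '.' (not opp) -> no flip
Dir W: first cell '.' (not opp) -> no flip
Dir E: first cell '.' (not opp) -> no flip
Dir SW: first cell '.' (not opp) -> no flip
Dir S: opp run (2,5) (3,5) (4,5) capped by W -> flip
Dir SE: first cell '.' (not opp) -> no flip

Answer: (2,5) (3,5) (4,5)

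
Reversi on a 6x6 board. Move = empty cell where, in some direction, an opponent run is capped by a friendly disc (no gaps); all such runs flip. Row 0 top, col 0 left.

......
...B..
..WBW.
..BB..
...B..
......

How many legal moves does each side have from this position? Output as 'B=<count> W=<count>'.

-- B to move --
(1,1): flips 1 -> legal
(1,2): flips 1 -> legal
(1,4): no bracket -> illegal
(1,5): flips 1 -> legal
(2,1): flips 1 -> legal
(2,5): flips 1 -> legal
(3,1): flips 1 -> legal
(3,4): no bracket -> illegal
(3,5): flips 1 -> legal
B mobility = 7
-- W to move --
(0,2): flips 1 -> legal
(0,3): no bracket -> illegal
(0,4): flips 1 -> legal
(1,2): no bracket -> illegal
(1,4): no bracket -> illegal
(2,1): no bracket -> illegal
(3,1): no bracket -> illegal
(3,4): no bracket -> illegal
(4,1): no bracket -> illegal
(4,2): flips 2 -> legal
(4,4): flips 1 -> legal
(5,2): no bracket -> illegal
(5,3): no bracket -> illegal
(5,4): no bracket -> illegal
W mobility = 4

Answer: B=7 W=4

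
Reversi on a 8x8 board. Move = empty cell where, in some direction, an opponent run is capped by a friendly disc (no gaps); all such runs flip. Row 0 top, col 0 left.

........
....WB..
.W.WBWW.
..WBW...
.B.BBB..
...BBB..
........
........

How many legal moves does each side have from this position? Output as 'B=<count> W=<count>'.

Answer: B=11 W=9

Derivation:
-- B to move --
(0,3): no bracket -> illegal
(0,4): flips 1 -> legal
(0,5): flips 3 -> legal
(1,0): flips 2 -> legal
(1,1): no bracket -> illegal
(1,2): flips 2 -> legal
(1,3): flips 2 -> legal
(1,6): flips 2 -> legal
(1,7): no bracket -> illegal
(2,0): no bracket -> illegal
(2,2): flips 1 -> legal
(2,7): flips 2 -> legal
(3,0): no bracket -> illegal
(3,1): flips 1 -> legal
(3,5): flips 2 -> legal
(3,6): no bracket -> illegal
(3,7): flips 1 -> legal
(4,2): no bracket -> illegal
B mobility = 11
-- W to move --
(0,4): flips 1 -> legal
(0,5): flips 1 -> legal
(0,6): no bracket -> illegal
(1,3): no bracket -> illegal
(1,6): flips 1 -> legal
(2,2): no bracket -> illegal
(3,0): no bracket -> illegal
(3,1): no bracket -> illegal
(3,5): no bracket -> illegal
(3,6): no bracket -> illegal
(4,0): no bracket -> illegal
(4,2): no bracket -> illegal
(4,6): no bracket -> illegal
(5,0): flips 1 -> legal
(5,1): no bracket -> illegal
(5,2): flips 1 -> legal
(5,6): flips 1 -> legal
(6,2): no bracket -> illegal
(6,3): flips 3 -> legal
(6,4): flips 2 -> legal
(6,5): flips 2 -> legal
(6,6): no bracket -> illegal
W mobility = 9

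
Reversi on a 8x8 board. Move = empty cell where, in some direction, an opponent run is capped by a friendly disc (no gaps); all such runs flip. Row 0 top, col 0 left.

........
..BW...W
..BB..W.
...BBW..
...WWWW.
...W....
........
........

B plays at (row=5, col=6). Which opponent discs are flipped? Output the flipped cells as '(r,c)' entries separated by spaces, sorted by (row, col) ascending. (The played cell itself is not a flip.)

Dir NW: opp run (4,5) capped by B -> flip
Dir N: opp run (4,6), next='.' -> no flip
Dir NE: first cell '.' (not opp) -> no flip
Dir W: first cell '.' (not opp) -> no flip
Dir E: first cell '.' (not opp) -> no flip
Dir SW: first cell '.' (not opp) -> no flip
Dir S: first cell '.' (not opp) -> no flip
Dir SE: first cell '.' (not opp) -> no flip

Answer: (4,5)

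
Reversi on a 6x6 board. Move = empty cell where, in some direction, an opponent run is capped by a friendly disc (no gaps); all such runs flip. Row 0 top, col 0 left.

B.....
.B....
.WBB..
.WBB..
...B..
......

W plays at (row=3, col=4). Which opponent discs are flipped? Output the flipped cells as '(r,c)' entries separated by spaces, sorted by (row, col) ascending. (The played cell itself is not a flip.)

Answer: (3,2) (3,3)

Derivation:
Dir NW: opp run (2,3), next='.' -> no flip
Dir N: first cell '.' (not opp) -> no flip
Dir NE: first cell '.' (not opp) -> no flip
Dir W: opp run (3,3) (3,2) capped by W -> flip
Dir E: first cell '.' (not opp) -> no flip
Dir SW: opp run (4,3), next='.' -> no flip
Dir S: first cell '.' (not opp) -> no flip
Dir SE: first cell '.' (not opp) -> no flip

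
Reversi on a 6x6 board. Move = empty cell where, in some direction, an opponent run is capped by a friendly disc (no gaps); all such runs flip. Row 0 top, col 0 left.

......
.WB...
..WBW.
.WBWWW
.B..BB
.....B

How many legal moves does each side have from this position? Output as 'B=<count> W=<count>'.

Answer: B=7 W=7

Derivation:
-- B to move --
(0,0): flips 3 -> legal
(0,1): no bracket -> illegal
(0,2): no bracket -> illegal
(1,0): flips 1 -> legal
(1,3): no bracket -> illegal
(1,4): flips 2 -> legal
(1,5): no bracket -> illegal
(2,0): no bracket -> illegal
(2,1): flips 2 -> legal
(2,5): flips 2 -> legal
(3,0): flips 1 -> legal
(4,0): no bracket -> illegal
(4,2): no bracket -> illegal
(4,3): flips 1 -> legal
B mobility = 7
-- W to move --
(0,1): flips 2 -> legal
(0,2): flips 1 -> legal
(0,3): no bracket -> illegal
(1,3): flips 2 -> legal
(1,4): no bracket -> illegal
(2,1): no bracket -> illegal
(3,0): no bracket -> illegal
(4,0): no bracket -> illegal
(4,2): flips 1 -> legal
(4,3): no bracket -> illegal
(5,0): no bracket -> illegal
(5,1): flips 1 -> legal
(5,2): no bracket -> illegal
(5,3): flips 1 -> legal
(5,4): flips 1 -> legal
W mobility = 7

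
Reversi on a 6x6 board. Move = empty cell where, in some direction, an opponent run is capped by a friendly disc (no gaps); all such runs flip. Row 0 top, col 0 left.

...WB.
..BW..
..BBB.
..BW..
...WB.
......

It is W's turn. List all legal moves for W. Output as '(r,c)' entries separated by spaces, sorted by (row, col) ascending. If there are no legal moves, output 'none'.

(0,1): no bracket -> illegal
(0,2): no bracket -> illegal
(0,5): flips 1 -> legal
(1,1): flips 2 -> legal
(1,4): no bracket -> illegal
(1,5): flips 1 -> legal
(2,1): flips 2 -> legal
(2,5): no bracket -> illegal
(3,1): flips 2 -> legal
(3,4): no bracket -> illegal
(3,5): flips 1 -> legal
(4,1): no bracket -> illegal
(4,2): no bracket -> illegal
(4,5): flips 1 -> legal
(5,3): no bracket -> illegal
(5,4): no bracket -> illegal
(5,5): flips 1 -> legal

Answer: (0,5) (1,1) (1,5) (2,1) (3,1) (3,5) (4,5) (5,5)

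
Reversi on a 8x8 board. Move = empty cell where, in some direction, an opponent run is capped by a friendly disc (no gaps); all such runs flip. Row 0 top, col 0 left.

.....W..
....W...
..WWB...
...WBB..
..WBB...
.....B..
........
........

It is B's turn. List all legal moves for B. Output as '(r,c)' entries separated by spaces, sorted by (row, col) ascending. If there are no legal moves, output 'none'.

Answer: (0,4) (1,1) (1,2) (1,3) (2,1) (3,2) (4,1) (5,1)

Derivation:
(0,3): no bracket -> illegal
(0,4): flips 1 -> legal
(0,6): no bracket -> illegal
(1,1): flips 2 -> legal
(1,2): flips 1 -> legal
(1,3): flips 2 -> legal
(1,5): no bracket -> illegal
(1,6): no bracket -> illegal
(2,1): flips 2 -> legal
(2,5): no bracket -> illegal
(3,1): no bracket -> illegal
(3,2): flips 1 -> legal
(4,1): flips 1 -> legal
(5,1): flips 2 -> legal
(5,2): no bracket -> illegal
(5,3): no bracket -> illegal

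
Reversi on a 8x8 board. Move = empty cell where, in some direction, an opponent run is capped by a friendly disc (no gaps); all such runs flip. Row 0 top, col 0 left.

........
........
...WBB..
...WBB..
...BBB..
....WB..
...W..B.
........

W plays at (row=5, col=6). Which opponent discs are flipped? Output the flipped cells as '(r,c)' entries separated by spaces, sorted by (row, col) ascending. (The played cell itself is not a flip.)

Answer: (3,4) (4,5) (5,5)

Derivation:
Dir NW: opp run (4,5) (3,4) capped by W -> flip
Dir N: first cell '.' (not opp) -> no flip
Dir NE: first cell '.' (not opp) -> no flip
Dir W: opp run (5,5) capped by W -> flip
Dir E: first cell '.' (not opp) -> no flip
Dir SW: first cell '.' (not opp) -> no flip
Dir S: opp run (6,6), next='.' -> no flip
Dir SE: first cell '.' (not opp) -> no flip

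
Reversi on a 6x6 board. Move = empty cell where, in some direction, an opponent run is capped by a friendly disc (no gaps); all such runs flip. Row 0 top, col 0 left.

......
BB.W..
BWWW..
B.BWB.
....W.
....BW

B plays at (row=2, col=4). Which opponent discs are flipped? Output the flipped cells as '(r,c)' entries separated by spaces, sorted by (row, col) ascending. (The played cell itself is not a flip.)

Answer: (2,1) (2,2) (2,3)

Derivation:
Dir NW: opp run (1,3), next='.' -> no flip
Dir N: first cell '.' (not opp) -> no flip
Dir NE: first cell '.' (not opp) -> no flip
Dir W: opp run (2,3) (2,2) (2,1) capped by B -> flip
Dir E: first cell '.' (not opp) -> no flip
Dir SW: opp run (3,3), next='.' -> no flip
Dir S: first cell 'B' (not opp) -> no flip
Dir SE: first cell '.' (not opp) -> no flip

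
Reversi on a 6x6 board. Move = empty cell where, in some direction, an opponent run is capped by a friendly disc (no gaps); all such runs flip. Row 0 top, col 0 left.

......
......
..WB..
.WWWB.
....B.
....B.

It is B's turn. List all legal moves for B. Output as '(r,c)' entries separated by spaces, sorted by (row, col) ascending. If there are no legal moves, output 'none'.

(1,1): flips 2 -> legal
(1,2): no bracket -> illegal
(1,3): no bracket -> illegal
(2,0): no bracket -> illegal
(2,1): flips 1 -> legal
(2,4): no bracket -> illegal
(3,0): flips 3 -> legal
(4,0): no bracket -> illegal
(4,1): flips 1 -> legal
(4,2): no bracket -> illegal
(4,3): flips 1 -> legal

Answer: (1,1) (2,1) (3,0) (4,1) (4,3)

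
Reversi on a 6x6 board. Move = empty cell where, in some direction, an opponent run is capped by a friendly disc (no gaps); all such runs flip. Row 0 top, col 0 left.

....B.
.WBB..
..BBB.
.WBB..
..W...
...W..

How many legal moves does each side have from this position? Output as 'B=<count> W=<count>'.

-- B to move --
(0,0): flips 1 -> legal
(0,1): no bracket -> illegal
(0,2): no bracket -> illegal
(1,0): flips 1 -> legal
(2,0): no bracket -> illegal
(2,1): no bracket -> illegal
(3,0): flips 1 -> legal
(4,0): flips 1 -> legal
(4,1): no bracket -> illegal
(4,3): no bracket -> illegal
(4,4): no bracket -> illegal
(5,1): flips 1 -> legal
(5,2): flips 1 -> legal
(5,4): no bracket -> illegal
B mobility = 6
-- W to move --
(0,1): no bracket -> illegal
(0,2): flips 3 -> legal
(0,3): no bracket -> illegal
(0,5): no bracket -> illegal
(1,4): flips 2 -> legal
(1,5): flips 2 -> legal
(2,1): no bracket -> illegal
(2,5): no bracket -> illegal
(3,4): flips 2 -> legal
(3,5): no bracket -> illegal
(4,1): no bracket -> illegal
(4,3): no bracket -> illegal
(4,4): flips 2 -> legal
W mobility = 5

Answer: B=6 W=5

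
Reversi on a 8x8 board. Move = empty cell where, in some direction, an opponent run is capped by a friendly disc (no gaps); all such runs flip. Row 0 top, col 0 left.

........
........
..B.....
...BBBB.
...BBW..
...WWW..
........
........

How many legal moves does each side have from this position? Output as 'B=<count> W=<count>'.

-- B to move --
(4,2): no bracket -> illegal
(4,6): flips 1 -> legal
(5,2): no bracket -> illegal
(5,6): flips 1 -> legal
(6,2): flips 1 -> legal
(6,3): flips 3 -> legal
(6,4): flips 1 -> legal
(6,5): flips 3 -> legal
(6,6): flips 1 -> legal
B mobility = 7
-- W to move --
(1,1): flips 3 -> legal
(1,2): no bracket -> illegal
(1,3): no bracket -> illegal
(2,1): no bracket -> illegal
(2,3): flips 3 -> legal
(2,4): flips 2 -> legal
(2,5): flips 1 -> legal
(2,6): flips 2 -> legal
(2,7): flips 1 -> legal
(3,1): no bracket -> illegal
(3,2): flips 1 -> legal
(3,7): no bracket -> illegal
(4,2): flips 2 -> legal
(4,6): no bracket -> illegal
(4,7): no bracket -> illegal
(5,2): no bracket -> illegal
W mobility = 8

Answer: B=7 W=8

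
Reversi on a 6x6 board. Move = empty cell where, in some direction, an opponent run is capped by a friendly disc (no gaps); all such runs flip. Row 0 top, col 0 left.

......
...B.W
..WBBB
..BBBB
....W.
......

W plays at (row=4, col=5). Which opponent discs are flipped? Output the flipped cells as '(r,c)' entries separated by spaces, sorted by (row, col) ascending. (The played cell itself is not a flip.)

Answer: (2,5) (3,5)

Derivation:
Dir NW: opp run (3,4) (2,3), next='.' -> no flip
Dir N: opp run (3,5) (2,5) capped by W -> flip
Dir NE: edge -> no flip
Dir W: first cell 'W' (not opp) -> no flip
Dir E: edge -> no flip
Dir SW: first cell '.' (not opp) -> no flip
Dir S: first cell '.' (not opp) -> no flip
Dir SE: edge -> no flip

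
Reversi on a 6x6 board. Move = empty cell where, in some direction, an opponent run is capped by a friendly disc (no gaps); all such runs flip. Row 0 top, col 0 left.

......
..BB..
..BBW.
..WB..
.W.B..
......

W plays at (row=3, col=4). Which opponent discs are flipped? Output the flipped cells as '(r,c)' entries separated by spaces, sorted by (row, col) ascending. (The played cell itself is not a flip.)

Answer: (3,3)

Derivation:
Dir NW: opp run (2,3) (1,2), next='.' -> no flip
Dir N: first cell 'W' (not opp) -> no flip
Dir NE: first cell '.' (not opp) -> no flip
Dir W: opp run (3,3) capped by W -> flip
Dir E: first cell '.' (not opp) -> no flip
Dir SW: opp run (4,3), next='.' -> no flip
Dir S: first cell '.' (not opp) -> no flip
Dir SE: first cell '.' (not opp) -> no flip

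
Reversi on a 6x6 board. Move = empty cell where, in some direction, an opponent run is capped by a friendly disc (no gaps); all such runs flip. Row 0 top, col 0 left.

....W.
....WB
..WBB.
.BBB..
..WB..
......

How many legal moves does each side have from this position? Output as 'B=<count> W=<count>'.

Answer: B=9 W=6

Derivation:
-- B to move --
(0,3): no bracket -> illegal
(0,5): flips 1 -> legal
(1,1): flips 1 -> legal
(1,2): flips 1 -> legal
(1,3): flips 2 -> legal
(2,1): flips 1 -> legal
(2,5): no bracket -> illegal
(4,1): flips 1 -> legal
(5,1): flips 1 -> legal
(5,2): flips 1 -> legal
(5,3): flips 1 -> legal
B mobility = 9
-- W to move --
(0,5): no bracket -> illegal
(1,2): no bracket -> illegal
(1,3): no bracket -> illegal
(2,0): flips 1 -> legal
(2,1): no bracket -> illegal
(2,5): flips 2 -> legal
(3,0): no bracket -> illegal
(3,4): flips 1 -> legal
(3,5): no bracket -> illegal
(4,0): flips 1 -> legal
(4,1): flips 2 -> legal
(4,4): flips 2 -> legal
(5,2): no bracket -> illegal
(5,3): no bracket -> illegal
(5,4): no bracket -> illegal
W mobility = 6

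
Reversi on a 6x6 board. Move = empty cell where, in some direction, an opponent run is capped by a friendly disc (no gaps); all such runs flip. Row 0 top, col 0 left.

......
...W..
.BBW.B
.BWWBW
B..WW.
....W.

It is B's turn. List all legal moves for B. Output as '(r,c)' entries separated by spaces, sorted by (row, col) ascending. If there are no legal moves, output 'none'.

Answer: (0,4) (1,2) (2,4) (4,2) (4,5) (5,2) (5,5)

Derivation:
(0,2): no bracket -> illegal
(0,3): no bracket -> illegal
(0,4): flips 1 -> legal
(1,2): flips 1 -> legal
(1,4): no bracket -> illegal
(2,4): flips 1 -> legal
(4,1): no bracket -> illegal
(4,2): flips 1 -> legal
(4,5): flips 1 -> legal
(5,2): flips 1 -> legal
(5,3): no bracket -> illegal
(5,5): flips 2 -> legal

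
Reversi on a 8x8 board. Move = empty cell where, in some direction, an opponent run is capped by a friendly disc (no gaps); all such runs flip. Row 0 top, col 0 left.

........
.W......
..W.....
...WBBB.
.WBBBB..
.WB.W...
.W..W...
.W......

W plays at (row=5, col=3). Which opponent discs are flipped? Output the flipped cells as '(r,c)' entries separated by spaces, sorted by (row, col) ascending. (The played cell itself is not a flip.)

Dir NW: opp run (4,2), next='.' -> no flip
Dir N: opp run (4,3) capped by W -> flip
Dir NE: opp run (4,4) (3,5), next='.' -> no flip
Dir W: opp run (5,2) capped by W -> flip
Dir E: first cell 'W' (not opp) -> no flip
Dir SW: first cell '.' (not opp) -> no flip
Dir S: first cell '.' (not opp) -> no flip
Dir SE: first cell 'W' (not opp) -> no flip

Answer: (4,3) (5,2)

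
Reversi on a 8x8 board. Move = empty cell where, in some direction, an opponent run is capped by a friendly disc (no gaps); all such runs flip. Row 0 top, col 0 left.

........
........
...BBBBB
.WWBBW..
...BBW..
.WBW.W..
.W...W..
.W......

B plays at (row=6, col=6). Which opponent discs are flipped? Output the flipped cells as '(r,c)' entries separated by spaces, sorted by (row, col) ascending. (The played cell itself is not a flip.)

Answer: (5,5)

Derivation:
Dir NW: opp run (5,5) capped by B -> flip
Dir N: first cell '.' (not opp) -> no flip
Dir NE: first cell '.' (not opp) -> no flip
Dir W: opp run (6,5), next='.' -> no flip
Dir E: first cell '.' (not opp) -> no flip
Dir SW: first cell '.' (not opp) -> no flip
Dir S: first cell '.' (not opp) -> no flip
Dir SE: first cell '.' (not opp) -> no flip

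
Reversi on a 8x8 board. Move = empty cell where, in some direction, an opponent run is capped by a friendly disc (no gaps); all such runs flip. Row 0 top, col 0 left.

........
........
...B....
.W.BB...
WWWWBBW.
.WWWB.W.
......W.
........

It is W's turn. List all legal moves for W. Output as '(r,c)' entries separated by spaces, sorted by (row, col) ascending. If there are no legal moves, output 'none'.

Answer: (1,2) (1,3) (2,4) (2,5) (3,5) (5,5) (6,5)

Derivation:
(1,2): flips 3 -> legal
(1,3): flips 2 -> legal
(1,4): no bracket -> illegal
(2,2): no bracket -> illegal
(2,4): flips 1 -> legal
(2,5): flips 1 -> legal
(3,2): no bracket -> illegal
(3,5): flips 1 -> legal
(3,6): no bracket -> illegal
(5,5): flips 1 -> legal
(6,3): no bracket -> illegal
(6,4): no bracket -> illegal
(6,5): flips 1 -> legal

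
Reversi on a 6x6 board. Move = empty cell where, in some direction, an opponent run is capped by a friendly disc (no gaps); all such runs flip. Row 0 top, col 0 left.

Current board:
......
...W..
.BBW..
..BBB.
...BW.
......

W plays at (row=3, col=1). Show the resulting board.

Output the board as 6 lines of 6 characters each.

Answer: ......
...W..
.BWW..
.WBBB.
...BW.
......

Derivation:
Place W at (3,1); scan 8 dirs for brackets.
Dir NW: first cell '.' (not opp) -> no flip
Dir N: opp run (2,1), next='.' -> no flip
Dir NE: opp run (2,2) capped by W -> flip
Dir W: first cell '.' (not opp) -> no flip
Dir E: opp run (3,2) (3,3) (3,4), next='.' -> no flip
Dir SW: first cell '.' (not opp) -> no flip
Dir S: first cell '.' (not opp) -> no flip
Dir SE: first cell '.' (not opp) -> no flip
All flips: (2,2)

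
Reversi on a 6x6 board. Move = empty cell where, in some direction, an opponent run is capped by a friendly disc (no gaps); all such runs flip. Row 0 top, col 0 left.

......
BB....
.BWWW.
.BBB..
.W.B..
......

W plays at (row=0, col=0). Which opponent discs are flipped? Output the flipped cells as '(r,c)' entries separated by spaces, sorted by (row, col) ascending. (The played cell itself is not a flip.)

Dir NW: edge -> no flip
Dir N: edge -> no flip
Dir NE: edge -> no flip
Dir W: edge -> no flip
Dir E: first cell '.' (not opp) -> no flip
Dir SW: edge -> no flip
Dir S: opp run (1,0), next='.' -> no flip
Dir SE: opp run (1,1) capped by W -> flip

Answer: (1,1)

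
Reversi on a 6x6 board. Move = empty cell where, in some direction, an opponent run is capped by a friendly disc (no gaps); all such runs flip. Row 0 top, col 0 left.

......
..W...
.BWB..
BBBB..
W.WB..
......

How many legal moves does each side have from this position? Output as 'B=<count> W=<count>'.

Answer: B=10 W=4

Derivation:
-- B to move --
(0,1): flips 1 -> legal
(0,2): flips 2 -> legal
(0,3): flips 1 -> legal
(1,1): flips 1 -> legal
(1,3): flips 1 -> legal
(4,1): flips 1 -> legal
(5,0): flips 1 -> legal
(5,1): flips 1 -> legal
(5,2): flips 1 -> legal
(5,3): flips 1 -> legal
B mobility = 10
-- W to move --
(1,0): no bracket -> illegal
(1,1): no bracket -> illegal
(1,3): no bracket -> illegal
(1,4): no bracket -> illegal
(2,0): flips 3 -> legal
(2,4): flips 2 -> legal
(3,4): flips 1 -> legal
(4,1): no bracket -> illegal
(4,4): flips 2 -> legal
(5,2): no bracket -> illegal
(5,3): no bracket -> illegal
(5,4): no bracket -> illegal
W mobility = 4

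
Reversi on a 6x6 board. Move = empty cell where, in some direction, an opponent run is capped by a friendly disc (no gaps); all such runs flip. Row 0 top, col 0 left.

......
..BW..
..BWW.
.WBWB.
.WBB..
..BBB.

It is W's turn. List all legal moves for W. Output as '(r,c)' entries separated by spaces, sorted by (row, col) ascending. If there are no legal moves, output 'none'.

Answer: (0,1) (1,1) (2,1) (3,5) (4,4) (4,5) (5,1)

Derivation:
(0,1): flips 1 -> legal
(0,2): no bracket -> illegal
(0,3): no bracket -> illegal
(1,1): flips 2 -> legal
(2,1): flips 1 -> legal
(2,5): no bracket -> illegal
(3,5): flips 1 -> legal
(4,4): flips 3 -> legal
(4,5): flips 1 -> legal
(5,1): flips 1 -> legal
(5,5): no bracket -> illegal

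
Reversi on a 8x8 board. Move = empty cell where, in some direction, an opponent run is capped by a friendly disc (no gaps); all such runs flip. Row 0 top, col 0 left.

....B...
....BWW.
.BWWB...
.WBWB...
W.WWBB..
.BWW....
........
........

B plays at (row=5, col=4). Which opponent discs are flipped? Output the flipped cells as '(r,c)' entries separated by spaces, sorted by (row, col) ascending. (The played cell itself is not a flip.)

Dir NW: opp run (4,3) capped by B -> flip
Dir N: first cell 'B' (not opp) -> no flip
Dir NE: first cell 'B' (not opp) -> no flip
Dir W: opp run (5,3) (5,2) capped by B -> flip
Dir E: first cell '.' (not opp) -> no flip
Dir SW: first cell '.' (not opp) -> no flip
Dir S: first cell '.' (not opp) -> no flip
Dir SE: first cell '.' (not opp) -> no flip

Answer: (4,3) (5,2) (5,3)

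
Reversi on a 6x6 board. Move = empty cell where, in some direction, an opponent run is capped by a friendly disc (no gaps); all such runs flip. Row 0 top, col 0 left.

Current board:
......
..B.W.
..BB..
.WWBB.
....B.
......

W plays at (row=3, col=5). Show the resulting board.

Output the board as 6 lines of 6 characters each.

Answer: ......
..B.W.
..BB..
.WWWWW
....B.
......

Derivation:
Place W at (3,5); scan 8 dirs for brackets.
Dir NW: first cell '.' (not opp) -> no flip
Dir N: first cell '.' (not opp) -> no flip
Dir NE: edge -> no flip
Dir W: opp run (3,4) (3,3) capped by W -> flip
Dir E: edge -> no flip
Dir SW: opp run (4,4), next='.' -> no flip
Dir S: first cell '.' (not opp) -> no flip
Dir SE: edge -> no flip
All flips: (3,3) (3,4)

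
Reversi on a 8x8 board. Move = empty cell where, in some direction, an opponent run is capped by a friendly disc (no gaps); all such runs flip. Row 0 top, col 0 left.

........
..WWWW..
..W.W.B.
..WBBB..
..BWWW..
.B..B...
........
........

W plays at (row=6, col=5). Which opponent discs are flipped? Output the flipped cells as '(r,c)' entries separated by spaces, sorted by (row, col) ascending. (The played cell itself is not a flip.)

Dir NW: opp run (5,4) capped by W -> flip
Dir N: first cell '.' (not opp) -> no flip
Dir NE: first cell '.' (not opp) -> no flip
Dir W: first cell '.' (not opp) -> no flip
Dir E: first cell '.' (not opp) -> no flip
Dir SW: first cell '.' (not opp) -> no flip
Dir S: first cell '.' (not opp) -> no flip
Dir SE: first cell '.' (not opp) -> no flip

Answer: (5,4)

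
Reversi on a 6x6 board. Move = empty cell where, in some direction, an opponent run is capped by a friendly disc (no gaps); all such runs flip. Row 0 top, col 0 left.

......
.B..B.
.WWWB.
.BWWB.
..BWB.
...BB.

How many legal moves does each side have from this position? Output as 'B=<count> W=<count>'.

Answer: B=6 W=13

Derivation:
-- B to move --
(1,0): flips 3 -> legal
(1,2): flips 3 -> legal
(1,3): flips 4 -> legal
(2,0): flips 3 -> legal
(3,0): no bracket -> illegal
(4,1): flips 2 -> legal
(5,2): flips 1 -> legal
B mobility = 6
-- W to move --
(0,0): flips 1 -> legal
(0,1): flips 1 -> legal
(0,2): no bracket -> illegal
(0,3): no bracket -> illegal
(0,4): no bracket -> illegal
(0,5): flips 1 -> legal
(1,0): no bracket -> illegal
(1,2): no bracket -> illegal
(1,3): no bracket -> illegal
(1,5): flips 1 -> legal
(2,0): no bracket -> illegal
(2,5): flips 2 -> legal
(3,0): flips 1 -> legal
(3,5): flips 1 -> legal
(4,0): flips 1 -> legal
(4,1): flips 2 -> legal
(4,5): flips 2 -> legal
(5,1): flips 1 -> legal
(5,2): flips 1 -> legal
(5,5): flips 1 -> legal
W mobility = 13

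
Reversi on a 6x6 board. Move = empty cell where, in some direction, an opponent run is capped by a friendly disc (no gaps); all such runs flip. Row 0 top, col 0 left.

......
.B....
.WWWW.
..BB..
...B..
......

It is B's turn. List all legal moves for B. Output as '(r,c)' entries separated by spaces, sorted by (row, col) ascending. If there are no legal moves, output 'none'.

Answer: (1,0) (1,2) (1,3) (1,4) (1,5) (3,1)

Derivation:
(1,0): flips 1 -> legal
(1,2): flips 1 -> legal
(1,3): flips 1 -> legal
(1,4): flips 1 -> legal
(1,5): flips 1 -> legal
(2,0): no bracket -> illegal
(2,5): no bracket -> illegal
(3,0): no bracket -> illegal
(3,1): flips 1 -> legal
(3,4): no bracket -> illegal
(3,5): no bracket -> illegal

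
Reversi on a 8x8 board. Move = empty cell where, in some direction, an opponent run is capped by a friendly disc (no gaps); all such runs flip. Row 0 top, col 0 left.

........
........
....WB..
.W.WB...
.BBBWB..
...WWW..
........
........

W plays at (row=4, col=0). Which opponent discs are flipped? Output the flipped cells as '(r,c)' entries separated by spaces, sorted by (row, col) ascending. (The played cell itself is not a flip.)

Dir NW: edge -> no flip
Dir N: first cell '.' (not opp) -> no flip
Dir NE: first cell 'W' (not opp) -> no flip
Dir W: edge -> no flip
Dir E: opp run (4,1) (4,2) (4,3) capped by W -> flip
Dir SW: edge -> no flip
Dir S: first cell '.' (not opp) -> no flip
Dir SE: first cell '.' (not opp) -> no flip

Answer: (4,1) (4,2) (4,3)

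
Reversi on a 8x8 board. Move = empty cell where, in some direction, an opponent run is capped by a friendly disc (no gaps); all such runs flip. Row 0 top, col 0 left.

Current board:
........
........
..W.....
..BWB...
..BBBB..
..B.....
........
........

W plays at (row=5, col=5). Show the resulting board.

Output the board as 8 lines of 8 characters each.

Place W at (5,5); scan 8 dirs for brackets.
Dir NW: opp run (4,4) capped by W -> flip
Dir N: opp run (4,5), next='.' -> no flip
Dir NE: first cell '.' (not opp) -> no flip
Dir W: first cell '.' (not opp) -> no flip
Dir E: first cell '.' (not opp) -> no flip
Dir SW: first cell '.' (not opp) -> no flip
Dir S: first cell '.' (not opp) -> no flip
Dir SE: first cell '.' (not opp) -> no flip
All flips: (4,4)

Answer: ........
........
..W.....
..BWB...
..BBWB..
..B..W..
........
........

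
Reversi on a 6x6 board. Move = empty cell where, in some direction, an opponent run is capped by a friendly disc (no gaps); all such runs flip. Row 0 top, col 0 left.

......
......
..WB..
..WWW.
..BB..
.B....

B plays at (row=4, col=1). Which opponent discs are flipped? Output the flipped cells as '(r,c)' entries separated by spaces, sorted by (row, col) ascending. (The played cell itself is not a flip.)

Dir NW: first cell '.' (not opp) -> no flip
Dir N: first cell '.' (not opp) -> no flip
Dir NE: opp run (3,2) capped by B -> flip
Dir W: first cell '.' (not opp) -> no flip
Dir E: first cell 'B' (not opp) -> no flip
Dir SW: first cell '.' (not opp) -> no flip
Dir S: first cell 'B' (not opp) -> no flip
Dir SE: first cell '.' (not opp) -> no flip

Answer: (3,2)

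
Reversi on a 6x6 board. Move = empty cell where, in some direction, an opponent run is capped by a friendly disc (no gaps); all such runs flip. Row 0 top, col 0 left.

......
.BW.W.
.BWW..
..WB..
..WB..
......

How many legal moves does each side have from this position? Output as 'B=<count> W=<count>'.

-- B to move --
(0,1): no bracket -> illegal
(0,2): no bracket -> illegal
(0,3): flips 1 -> legal
(0,4): no bracket -> illegal
(0,5): no bracket -> illegal
(1,3): flips 2 -> legal
(1,5): no bracket -> illegal
(2,4): flips 2 -> legal
(2,5): no bracket -> illegal
(3,1): flips 1 -> legal
(3,4): no bracket -> illegal
(4,1): flips 1 -> legal
(5,1): flips 1 -> legal
(5,2): no bracket -> illegal
(5,3): no bracket -> illegal
B mobility = 6
-- W to move --
(0,0): flips 1 -> legal
(0,1): no bracket -> illegal
(0,2): no bracket -> illegal
(1,0): flips 2 -> legal
(2,0): flips 1 -> legal
(2,4): flips 1 -> legal
(3,0): flips 1 -> legal
(3,1): no bracket -> illegal
(3,4): flips 1 -> legal
(4,4): flips 2 -> legal
(5,2): no bracket -> illegal
(5,3): flips 2 -> legal
(5,4): flips 1 -> legal
W mobility = 9

Answer: B=6 W=9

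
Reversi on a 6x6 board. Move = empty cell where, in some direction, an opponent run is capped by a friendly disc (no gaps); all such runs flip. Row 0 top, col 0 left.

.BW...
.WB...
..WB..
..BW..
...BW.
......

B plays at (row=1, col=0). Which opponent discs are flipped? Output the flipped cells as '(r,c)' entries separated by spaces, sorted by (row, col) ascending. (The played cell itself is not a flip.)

Answer: (1,1)

Derivation:
Dir NW: edge -> no flip
Dir N: first cell '.' (not opp) -> no flip
Dir NE: first cell 'B' (not opp) -> no flip
Dir W: edge -> no flip
Dir E: opp run (1,1) capped by B -> flip
Dir SW: edge -> no flip
Dir S: first cell '.' (not opp) -> no flip
Dir SE: first cell '.' (not opp) -> no flip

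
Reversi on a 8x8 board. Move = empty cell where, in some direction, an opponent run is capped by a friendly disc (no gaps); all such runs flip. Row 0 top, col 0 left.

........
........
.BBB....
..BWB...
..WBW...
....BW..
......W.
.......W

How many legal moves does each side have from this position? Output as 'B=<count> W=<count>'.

-- B to move --
(2,4): no bracket -> illegal
(3,1): no bracket -> illegal
(3,5): no bracket -> illegal
(4,1): flips 1 -> legal
(4,5): flips 1 -> legal
(4,6): no bracket -> illegal
(5,1): no bracket -> illegal
(5,2): flips 1 -> legal
(5,3): no bracket -> illegal
(5,6): flips 1 -> legal
(5,7): no bracket -> illegal
(6,4): no bracket -> illegal
(6,5): no bracket -> illegal
(6,7): no bracket -> illegal
(7,5): no bracket -> illegal
(7,6): no bracket -> illegal
B mobility = 4
-- W to move --
(1,0): no bracket -> illegal
(1,1): flips 1 -> legal
(1,2): flips 2 -> legal
(1,3): flips 1 -> legal
(1,4): no bracket -> illegal
(2,0): no bracket -> illegal
(2,4): flips 1 -> legal
(2,5): no bracket -> illegal
(3,0): no bracket -> illegal
(3,1): flips 1 -> legal
(3,5): flips 1 -> legal
(4,1): no bracket -> illegal
(4,5): no bracket -> illegal
(5,2): no bracket -> illegal
(5,3): flips 2 -> legal
(6,3): no bracket -> illegal
(6,4): flips 1 -> legal
(6,5): no bracket -> illegal
W mobility = 8

Answer: B=4 W=8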